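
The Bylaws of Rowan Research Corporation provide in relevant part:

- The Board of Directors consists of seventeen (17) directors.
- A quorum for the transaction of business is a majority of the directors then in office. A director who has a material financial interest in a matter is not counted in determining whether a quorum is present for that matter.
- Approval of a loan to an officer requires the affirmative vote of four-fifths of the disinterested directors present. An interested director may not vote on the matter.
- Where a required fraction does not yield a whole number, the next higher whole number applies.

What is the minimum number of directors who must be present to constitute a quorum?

9

A majority of 17 is 9.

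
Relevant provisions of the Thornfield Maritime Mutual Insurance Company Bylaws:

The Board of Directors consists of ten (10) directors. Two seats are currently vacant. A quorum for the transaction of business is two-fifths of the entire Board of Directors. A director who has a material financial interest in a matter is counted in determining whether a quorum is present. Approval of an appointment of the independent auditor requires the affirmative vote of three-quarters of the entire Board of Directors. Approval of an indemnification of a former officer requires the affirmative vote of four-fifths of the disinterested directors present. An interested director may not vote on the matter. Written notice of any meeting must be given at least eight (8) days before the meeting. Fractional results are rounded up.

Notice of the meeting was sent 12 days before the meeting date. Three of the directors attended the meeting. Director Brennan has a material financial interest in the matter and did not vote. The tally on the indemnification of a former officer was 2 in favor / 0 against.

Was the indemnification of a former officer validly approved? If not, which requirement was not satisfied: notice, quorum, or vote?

Invalid — quorum requirement not satisfied.

Notice: 12 days given; 8 required (12 ≥ 8). Satisfied.
Quorum: 3 present (interested directors count toward quorum); quorum is 4. Not satisfied.
Vote: the indemnification of a former officer requires four-fifths of the disinterested directors present (3 − 1 = 2). 4/5 of 2 = 1.60, rounded up to 2, so 2 affirmative votes are needed; 2 voted in favor. Satisfied. (Moot — without a quorum no business can be validly transacted.)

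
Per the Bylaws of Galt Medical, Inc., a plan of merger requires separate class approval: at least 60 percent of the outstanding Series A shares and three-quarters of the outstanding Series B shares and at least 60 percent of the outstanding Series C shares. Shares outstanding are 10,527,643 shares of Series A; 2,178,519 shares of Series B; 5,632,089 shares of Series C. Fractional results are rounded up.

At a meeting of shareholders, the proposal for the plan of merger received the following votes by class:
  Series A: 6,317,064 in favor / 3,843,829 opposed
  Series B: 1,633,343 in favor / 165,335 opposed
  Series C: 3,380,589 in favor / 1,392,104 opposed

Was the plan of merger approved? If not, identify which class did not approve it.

Series A: 3/5 of 10527643 = 6316585.80, rounded up to 6316586; 6,316,586 required, 6,317,064 in favor — approved.
Series B: 3/4 of 2178519 = 1633889.25, rounded up to 1633890; 1,633,890 required, 1,633,343 in favor — not approved.
Series C: 3/5 of 5632089 = 3379253.40, rounded up to 3379254; 3,379,254 required, 3,380,589 in favor — approved.

Not approved — the Series B shares did not give the required vote.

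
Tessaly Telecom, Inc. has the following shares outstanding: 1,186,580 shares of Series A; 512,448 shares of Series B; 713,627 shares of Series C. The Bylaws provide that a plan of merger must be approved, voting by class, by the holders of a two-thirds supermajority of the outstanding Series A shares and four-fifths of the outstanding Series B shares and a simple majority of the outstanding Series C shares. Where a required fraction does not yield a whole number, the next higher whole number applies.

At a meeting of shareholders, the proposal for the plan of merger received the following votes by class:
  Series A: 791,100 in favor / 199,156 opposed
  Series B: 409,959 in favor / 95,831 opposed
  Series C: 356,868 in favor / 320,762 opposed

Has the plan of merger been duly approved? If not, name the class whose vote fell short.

Series A: 2/3 of 1186580 = 791053.33, rounded up to 791054; 791,054 required, 791,100 in favor — approved.
Series B: 4/5 of 512448 = 409958.40, rounded up to 409959; 409,959 required, 409,959 in favor — approved.
Series C: a majority of 713627 is 356814; 356,814 required, 356,868 in favor — approved.

Approved — every class gave the required vote.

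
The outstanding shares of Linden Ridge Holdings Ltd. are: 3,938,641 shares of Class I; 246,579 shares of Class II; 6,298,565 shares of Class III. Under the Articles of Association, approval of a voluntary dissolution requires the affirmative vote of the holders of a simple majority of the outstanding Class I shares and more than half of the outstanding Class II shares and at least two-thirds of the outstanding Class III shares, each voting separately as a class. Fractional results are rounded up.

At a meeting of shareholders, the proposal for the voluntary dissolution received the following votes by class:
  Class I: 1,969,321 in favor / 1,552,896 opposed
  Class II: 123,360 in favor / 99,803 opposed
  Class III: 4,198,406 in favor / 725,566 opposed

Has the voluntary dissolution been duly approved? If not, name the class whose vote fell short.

Class I: a majority of 3938641 is 1969321; 1,969,321 required, 1,969,321 in favor — approved.
Class II: a majority of 246579 is 123290; 123,290 required, 123,360 in favor — approved.
Class III: 2/3 of 6298565 = 4199043.33, rounded up to 4199044; 4,199,044 required, 4,198,406 in favor — not approved.

Not approved — the Class III shares did not give the required vote.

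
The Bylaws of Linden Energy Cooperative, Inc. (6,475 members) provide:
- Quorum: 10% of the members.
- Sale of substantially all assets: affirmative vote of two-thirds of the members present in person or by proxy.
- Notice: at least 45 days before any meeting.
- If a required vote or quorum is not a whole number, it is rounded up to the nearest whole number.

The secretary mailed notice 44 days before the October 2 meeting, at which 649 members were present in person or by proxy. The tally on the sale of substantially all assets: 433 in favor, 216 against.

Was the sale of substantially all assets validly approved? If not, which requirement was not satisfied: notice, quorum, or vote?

Notice: 44 days given; 45 required. Not satisfied.
Quorum: 10% of 6,475 = 647.50, rounded up to 648; 649 present. Satisfied.
Vote: requires two-thirds of those present (649); 2/3 of 649 = 432.67, rounded up to 433, so 433 needed; 433 in favor. Satisfied.

Invalid — notice requirement not satisfied.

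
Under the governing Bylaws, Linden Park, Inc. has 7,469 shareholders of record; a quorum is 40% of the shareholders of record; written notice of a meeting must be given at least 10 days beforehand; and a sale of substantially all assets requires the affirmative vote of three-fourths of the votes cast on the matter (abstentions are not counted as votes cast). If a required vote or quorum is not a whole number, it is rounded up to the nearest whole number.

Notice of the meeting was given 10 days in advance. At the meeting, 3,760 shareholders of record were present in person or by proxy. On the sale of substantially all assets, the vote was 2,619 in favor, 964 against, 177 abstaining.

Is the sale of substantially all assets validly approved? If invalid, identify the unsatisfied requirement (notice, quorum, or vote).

Invalid — vote requirement not satisfied.

Notice: 10 days given; 10 required. Satisfied.
Quorum: 40% of 7,469 = 2,987.60, rounded up to 2,988; 3,760 present. Satisfied.
Vote: requires three-fourths of the votes cast (3,760 − 177 abstaining = 3,583); 3/4 of 3583 = 2687.25, rounded up to 2688, so 2,688 needed; 2,619 in favor. Not satisfied.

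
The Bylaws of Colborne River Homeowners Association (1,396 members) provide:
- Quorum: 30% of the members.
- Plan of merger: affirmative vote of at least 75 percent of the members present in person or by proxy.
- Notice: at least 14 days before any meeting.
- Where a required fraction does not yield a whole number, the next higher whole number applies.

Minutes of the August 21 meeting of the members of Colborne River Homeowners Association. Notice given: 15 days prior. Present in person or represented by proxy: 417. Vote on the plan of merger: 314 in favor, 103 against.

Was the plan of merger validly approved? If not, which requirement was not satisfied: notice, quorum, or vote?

Invalid — quorum requirement not satisfied.

Notice: 15 days given; 14 required. Satisfied.
Quorum: 30% of 1,396 = 418.80, rounded up to 419; 417 present. Not satisfied.
Vote: requires three-fourths of those present (417); 3/4 of 417 = 312.75, rounded up to 313, so 313 needed; 314 in favor. Satisfied.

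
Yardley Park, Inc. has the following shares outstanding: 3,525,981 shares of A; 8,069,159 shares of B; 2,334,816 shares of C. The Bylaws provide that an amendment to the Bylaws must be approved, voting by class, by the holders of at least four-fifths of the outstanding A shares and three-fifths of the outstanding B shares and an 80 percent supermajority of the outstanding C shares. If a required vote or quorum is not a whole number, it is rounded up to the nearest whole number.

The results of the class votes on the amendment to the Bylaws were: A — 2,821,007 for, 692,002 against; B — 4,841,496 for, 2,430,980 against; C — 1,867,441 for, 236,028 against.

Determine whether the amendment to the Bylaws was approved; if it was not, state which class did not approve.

Not approved — the C shares did not give the required vote.

A: 4/5 of 3525981 = 2820784.80, rounded up to 2820785; 2,820,785 required, 2,821,007 in favor — approved.
B: 3/5 of 8069159 = 4841495.40, rounded up to 4841496; 4,841,496 required, 4,841,496 in favor — approved.
C: 4/5 of 2334816 = 1867852.80, rounded up to 1867853; 1,867,853 required, 1,867,441 in favor — not approved.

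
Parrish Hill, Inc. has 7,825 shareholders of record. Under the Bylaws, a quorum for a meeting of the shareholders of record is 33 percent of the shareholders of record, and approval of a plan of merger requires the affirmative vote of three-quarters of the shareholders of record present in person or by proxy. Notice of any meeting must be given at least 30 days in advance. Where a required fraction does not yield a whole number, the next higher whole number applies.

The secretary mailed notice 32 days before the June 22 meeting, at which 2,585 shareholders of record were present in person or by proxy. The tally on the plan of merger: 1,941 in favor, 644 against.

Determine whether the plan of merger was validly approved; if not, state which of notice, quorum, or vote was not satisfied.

Notice: 32 days given; 30 required. Satisfied.
Quorum: 33% of 7,825 = 2,582.25, rounded up to 2,583; 2,585 present. Satisfied.
Vote: requires three-fourths of those present (2,585); 3/4 of 2585 = 1938.75, rounded up to 1939, so 1,939 needed; 1,941 in favor. Satisfied.

Valid — all requirements satisfied.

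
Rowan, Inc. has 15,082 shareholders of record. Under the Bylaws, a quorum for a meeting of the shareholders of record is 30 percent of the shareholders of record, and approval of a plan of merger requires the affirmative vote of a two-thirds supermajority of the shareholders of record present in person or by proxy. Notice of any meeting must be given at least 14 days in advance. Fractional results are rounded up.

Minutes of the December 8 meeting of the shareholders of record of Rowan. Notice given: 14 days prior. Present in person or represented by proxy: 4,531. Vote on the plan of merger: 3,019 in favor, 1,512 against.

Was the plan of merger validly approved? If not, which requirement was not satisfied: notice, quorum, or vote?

Invalid — vote requirement not satisfied.

Notice: 14 days given; 14 required. Satisfied.
Quorum: 30% of 15,082 = 4,524.60, rounded up to 4,525; 4,531 present. Satisfied.
Vote: requires two-thirds of those present (4,531); 2/3 of 4531 = 3020.67, rounded up to 3021, so 3,021 needed; 3,019 in favor. Not satisfied.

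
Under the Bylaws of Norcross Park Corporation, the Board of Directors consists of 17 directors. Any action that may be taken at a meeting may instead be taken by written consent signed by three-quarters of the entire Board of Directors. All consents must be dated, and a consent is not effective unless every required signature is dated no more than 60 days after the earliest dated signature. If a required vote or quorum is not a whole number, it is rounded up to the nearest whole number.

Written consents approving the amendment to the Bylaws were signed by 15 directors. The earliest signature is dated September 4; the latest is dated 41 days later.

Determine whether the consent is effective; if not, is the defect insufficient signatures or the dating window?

Signatures required: three-quarters of 17 — 3/4 of 17 = 12.75, rounded up to 13, so 13 needed; 15 signed. Sufficient.
Dating window: the latest signature is 41 days after the earliest; the limit is 60 days. Within the window.

Effective — both the signature and dating-window requirements are satisfied.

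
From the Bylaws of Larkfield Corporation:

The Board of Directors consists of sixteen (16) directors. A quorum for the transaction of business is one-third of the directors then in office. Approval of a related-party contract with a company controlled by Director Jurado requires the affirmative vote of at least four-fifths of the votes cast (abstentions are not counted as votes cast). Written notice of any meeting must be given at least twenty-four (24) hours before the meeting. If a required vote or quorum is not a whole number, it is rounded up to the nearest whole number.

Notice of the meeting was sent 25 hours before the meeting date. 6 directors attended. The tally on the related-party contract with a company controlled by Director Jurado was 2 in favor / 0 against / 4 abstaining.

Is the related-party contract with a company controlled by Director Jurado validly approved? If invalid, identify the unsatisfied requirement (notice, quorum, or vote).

Notice: 25 hours given; 24 required (25 ≥ 24). Satisfied.
Quorum: 6 present; quorum is 6. Satisfied.
Vote: the related-party contract with a company controlled by Director Jurado requires four-fifths of the votes cast (6 present − 4 abstaining = 2). 4/5 of 2 = 1.60, rounded up to 2, so 2 affirmative votes are needed; 2 voted in favor. Satisfied.

Valid — all requirements satisfied.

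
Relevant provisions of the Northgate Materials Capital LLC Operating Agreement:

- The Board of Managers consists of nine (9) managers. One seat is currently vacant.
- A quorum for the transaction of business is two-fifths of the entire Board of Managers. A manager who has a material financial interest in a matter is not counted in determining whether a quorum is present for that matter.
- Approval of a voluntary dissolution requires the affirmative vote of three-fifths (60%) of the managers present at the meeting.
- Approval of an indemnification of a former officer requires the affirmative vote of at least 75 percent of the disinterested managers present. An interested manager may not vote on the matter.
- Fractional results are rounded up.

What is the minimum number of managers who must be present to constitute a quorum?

4

2/5 of 9 = 3.60, rounded up to 4.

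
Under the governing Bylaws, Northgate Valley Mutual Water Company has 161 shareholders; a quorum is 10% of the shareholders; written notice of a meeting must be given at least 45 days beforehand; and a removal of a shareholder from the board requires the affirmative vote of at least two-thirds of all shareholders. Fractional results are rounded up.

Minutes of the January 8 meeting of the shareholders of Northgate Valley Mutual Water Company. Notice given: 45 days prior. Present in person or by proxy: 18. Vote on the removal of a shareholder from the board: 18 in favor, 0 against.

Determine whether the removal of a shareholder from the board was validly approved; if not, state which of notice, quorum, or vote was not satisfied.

Notice: 45 days given; 45 required. Satisfied.
Quorum: 10% of 161 = 16.10, rounded up to 17; 18 present. Satisfied.
Vote: requires two-thirds of all shareholders (161); 2/3 of 161 = 107.33, rounded up to 108, so 108 needed; 18 in favor. Not satisfied.

Invalid — vote requirement not satisfied.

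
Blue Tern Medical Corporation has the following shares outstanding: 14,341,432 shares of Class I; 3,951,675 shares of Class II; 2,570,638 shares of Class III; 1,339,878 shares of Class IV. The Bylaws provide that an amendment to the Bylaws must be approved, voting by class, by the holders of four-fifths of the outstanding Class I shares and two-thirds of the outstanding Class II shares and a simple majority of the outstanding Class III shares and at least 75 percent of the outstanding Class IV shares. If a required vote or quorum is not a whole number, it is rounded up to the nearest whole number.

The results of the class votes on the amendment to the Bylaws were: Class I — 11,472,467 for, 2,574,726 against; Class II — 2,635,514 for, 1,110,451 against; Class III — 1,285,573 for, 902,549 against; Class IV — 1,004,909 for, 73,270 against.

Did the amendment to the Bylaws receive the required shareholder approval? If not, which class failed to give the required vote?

Not approved — the Class I shares did not give the required vote.

Class I: 4/5 of 14341432 = 11473145.60, rounded up to 11473146; 11,473,146 required, 11,472,467 in favor — not approved.
Class II: 2/3 of 3951675 = 2634450; 2,634,450 required, 2,635,514 in favor — approved.
Class III: a majority of 2570638 is 1285320; 1,285,320 required, 1,285,573 in favor — approved.
Class IV: 3/4 of 1339878 = 1004908.50, rounded up to 1004909; 1,004,909 required, 1,004,909 in favor — approved.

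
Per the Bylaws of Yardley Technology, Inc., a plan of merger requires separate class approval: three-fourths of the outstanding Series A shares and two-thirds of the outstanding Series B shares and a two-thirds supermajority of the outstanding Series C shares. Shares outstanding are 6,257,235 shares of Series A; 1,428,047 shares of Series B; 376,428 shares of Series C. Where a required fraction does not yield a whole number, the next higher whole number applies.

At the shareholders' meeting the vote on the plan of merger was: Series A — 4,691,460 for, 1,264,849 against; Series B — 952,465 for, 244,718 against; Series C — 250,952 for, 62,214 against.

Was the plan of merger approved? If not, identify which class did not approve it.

Not approved — the Series A shares did not give the required vote.

Series A: 3/4 of 6257235 = 4692926.25, rounded up to 4692927; 4,692,927 required, 4,691,460 in favor — not approved.
Series B: 2/3 of 1428047 = 952031.33, rounded up to 952032; 952,032 required, 952,465 in favor — approved.
Series C: 2/3 of 376428 = 250952; 250,952 required, 250,952 in favor — approved.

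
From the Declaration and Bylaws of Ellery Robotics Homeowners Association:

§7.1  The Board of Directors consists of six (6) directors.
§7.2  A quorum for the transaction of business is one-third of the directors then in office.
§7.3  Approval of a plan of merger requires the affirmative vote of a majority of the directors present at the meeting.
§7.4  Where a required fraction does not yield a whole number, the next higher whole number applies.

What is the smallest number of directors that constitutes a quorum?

1/3 of 6 = 2.

2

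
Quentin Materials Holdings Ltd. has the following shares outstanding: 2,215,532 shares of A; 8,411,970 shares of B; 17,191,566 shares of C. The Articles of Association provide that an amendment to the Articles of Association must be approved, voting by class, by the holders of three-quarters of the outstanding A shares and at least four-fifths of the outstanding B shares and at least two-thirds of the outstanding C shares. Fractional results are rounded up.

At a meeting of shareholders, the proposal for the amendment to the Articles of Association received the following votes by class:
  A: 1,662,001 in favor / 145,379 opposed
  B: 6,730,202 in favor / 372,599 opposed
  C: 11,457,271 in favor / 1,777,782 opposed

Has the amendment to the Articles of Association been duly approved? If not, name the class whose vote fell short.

A: 3/4 of 2215532 = 1661649; 1,661,649 required, 1,662,001 in favor — approved.
B: 4/5 of 8411970 = 6729576; 6,729,576 required, 6,730,202 in favor — approved.
C: 2/3 of 17191566 = 11461044; 11,461,044 required, 11,457,271 in favor — not approved.

Not approved — the C shares did not give the required vote.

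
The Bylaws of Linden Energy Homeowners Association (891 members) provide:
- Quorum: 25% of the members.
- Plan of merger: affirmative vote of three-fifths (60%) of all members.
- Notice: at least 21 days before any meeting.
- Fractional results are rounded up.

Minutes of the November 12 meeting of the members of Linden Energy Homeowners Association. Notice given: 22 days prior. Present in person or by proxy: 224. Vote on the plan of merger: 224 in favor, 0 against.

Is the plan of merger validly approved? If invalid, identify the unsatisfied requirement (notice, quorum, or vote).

Notice: 22 days given; 21 required. Satisfied.
Quorum: 25% of 891 = 222.75, rounded up to 223; 224 present. Satisfied.
Vote: requires three-fifths of all members (891); 3/5 of 891 = 534.60, rounded up to 535, so 535 needed; 224 in favor. Not satisfied.

Invalid — vote requirement not satisfied.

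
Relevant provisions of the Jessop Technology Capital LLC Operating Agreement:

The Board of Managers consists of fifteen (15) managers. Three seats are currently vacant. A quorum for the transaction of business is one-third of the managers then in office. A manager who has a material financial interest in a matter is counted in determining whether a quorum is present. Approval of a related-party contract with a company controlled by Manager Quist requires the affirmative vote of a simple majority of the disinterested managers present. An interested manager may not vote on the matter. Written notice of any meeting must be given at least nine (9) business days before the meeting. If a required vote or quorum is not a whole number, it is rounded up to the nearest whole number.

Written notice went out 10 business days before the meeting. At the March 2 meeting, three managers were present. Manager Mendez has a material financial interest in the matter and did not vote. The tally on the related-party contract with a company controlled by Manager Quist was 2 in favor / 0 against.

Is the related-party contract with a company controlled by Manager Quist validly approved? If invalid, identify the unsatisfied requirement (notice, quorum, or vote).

Notice: 10 business days given; 9 required (10 ≥ 9). Satisfied.
Quorum: 3 present (interested managers count toward quorum); quorum is 4. Not satisfied.
Vote: the related-party contract with a company controlled by Manager Quist requires a majority of the disinterested managers present (3 − 1 = 2). A majority of 2 is 2, so 2 affirmative votes are needed; 2 voted in favor. Satisfied. (Moot — without a quorum no business can be validly transacted.)

Invalid — quorum requirement not satisfied.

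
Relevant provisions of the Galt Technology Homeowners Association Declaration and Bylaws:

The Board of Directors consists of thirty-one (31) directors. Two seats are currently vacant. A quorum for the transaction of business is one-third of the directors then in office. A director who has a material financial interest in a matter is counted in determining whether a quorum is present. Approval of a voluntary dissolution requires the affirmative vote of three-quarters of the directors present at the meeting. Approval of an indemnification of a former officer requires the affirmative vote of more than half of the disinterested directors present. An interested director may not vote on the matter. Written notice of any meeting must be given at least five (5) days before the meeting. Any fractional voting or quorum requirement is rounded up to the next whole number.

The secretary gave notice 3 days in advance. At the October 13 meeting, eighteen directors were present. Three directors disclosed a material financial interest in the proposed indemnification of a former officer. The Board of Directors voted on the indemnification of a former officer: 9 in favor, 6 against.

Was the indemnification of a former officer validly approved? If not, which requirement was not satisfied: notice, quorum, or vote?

Invalid — notice requirement not satisfied.

Notice: 3 days given; 5 required (3 < 5). Not satisfied.
Quorum: 18 present (interested directors count toward quorum); quorum is 10. Satisfied.
Vote: the indemnification of a former officer requires a majority of the disinterested directors present (18 − 3 = 15). A majority of 15 is 8, so 8 affirmative votes are needed; 9 voted in favor. Satisfied.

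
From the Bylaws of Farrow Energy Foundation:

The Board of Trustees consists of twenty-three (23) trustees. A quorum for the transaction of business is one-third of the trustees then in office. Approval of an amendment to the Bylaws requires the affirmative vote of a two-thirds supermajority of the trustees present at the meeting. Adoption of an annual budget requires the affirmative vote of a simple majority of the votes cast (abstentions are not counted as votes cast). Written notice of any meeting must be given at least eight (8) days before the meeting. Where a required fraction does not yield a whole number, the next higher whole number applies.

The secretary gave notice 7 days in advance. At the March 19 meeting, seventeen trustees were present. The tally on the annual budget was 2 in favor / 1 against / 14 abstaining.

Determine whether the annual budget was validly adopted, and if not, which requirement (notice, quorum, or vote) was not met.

Notice: 7 days given; 8 required (7 < 8). Not satisfied.
Quorum: 17 present; quorum is 8. Satisfied.
Vote: the annual budget requires a majority of the votes cast (17 present − 14 abstaining = 3). A majority of 3 is 2, so 2 affirmative votes are needed; 2 voted in favor. Satisfied.

Invalid — notice requirement not satisfied.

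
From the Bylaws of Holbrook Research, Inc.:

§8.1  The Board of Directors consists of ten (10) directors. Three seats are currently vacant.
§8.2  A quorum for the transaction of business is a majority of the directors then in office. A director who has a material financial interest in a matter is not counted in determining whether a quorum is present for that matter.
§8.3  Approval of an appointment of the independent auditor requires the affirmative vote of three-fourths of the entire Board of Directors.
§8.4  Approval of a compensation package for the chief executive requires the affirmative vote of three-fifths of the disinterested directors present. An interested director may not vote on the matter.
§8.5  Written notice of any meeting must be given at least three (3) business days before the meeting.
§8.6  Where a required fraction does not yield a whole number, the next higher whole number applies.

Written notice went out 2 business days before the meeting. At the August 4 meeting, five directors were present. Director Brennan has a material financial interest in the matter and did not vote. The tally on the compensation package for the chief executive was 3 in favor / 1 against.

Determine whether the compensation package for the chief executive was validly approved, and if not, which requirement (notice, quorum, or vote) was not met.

Notice: 2 business days given; 3 required (2 < 3). Not satisfied.
Quorum: 5 present, but the 1 interested director does not count, leaving 4. Quorum is 4. Satisfied.
Vote: the compensation package for the chief executive requires three-fifths of the disinterested directors present (5 − 1 = 4). 3/5 of 4 = 2.40, rounded up to 3, so 3 affirmative votes are needed; 3 voted in favor. Satisfied.

Invalid — notice requirement not satisfied.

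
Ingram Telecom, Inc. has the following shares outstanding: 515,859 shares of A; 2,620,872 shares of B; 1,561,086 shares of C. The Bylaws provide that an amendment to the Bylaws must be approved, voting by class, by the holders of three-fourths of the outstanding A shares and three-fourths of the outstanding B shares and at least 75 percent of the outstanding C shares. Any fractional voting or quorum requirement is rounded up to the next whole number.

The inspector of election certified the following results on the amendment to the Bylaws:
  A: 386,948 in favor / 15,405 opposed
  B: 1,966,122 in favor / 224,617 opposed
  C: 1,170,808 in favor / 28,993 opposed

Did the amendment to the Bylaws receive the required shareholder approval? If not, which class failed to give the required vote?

Not approved — the C shares did not give the required vote.

A: 3/4 of 515859 = 386894.25, rounded up to 386895; 386,895 required, 386,948 in favor — approved.
B: 3/4 of 2620872 = 1965654; 1,965,654 required, 1,966,122 in favor — approved.
C: 3/4 of 1561086 = 1170814.50, rounded up to 1170815; 1,170,815 required, 1,170,808 in favor — not approved.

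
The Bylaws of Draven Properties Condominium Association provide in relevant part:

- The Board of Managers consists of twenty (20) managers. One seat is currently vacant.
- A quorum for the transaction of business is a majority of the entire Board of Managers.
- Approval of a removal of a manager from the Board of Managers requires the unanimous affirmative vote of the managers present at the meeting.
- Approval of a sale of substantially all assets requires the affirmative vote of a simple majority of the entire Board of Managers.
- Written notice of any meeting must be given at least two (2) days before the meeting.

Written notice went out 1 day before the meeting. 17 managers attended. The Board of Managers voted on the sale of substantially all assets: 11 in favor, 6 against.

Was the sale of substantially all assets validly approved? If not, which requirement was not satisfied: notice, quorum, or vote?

Invalid — notice requirement not satisfied.

Notice: 1 day given; 2 required (1 < 2). Not satisfied.
Quorum: 17 present; quorum is 11. Satisfied.
Vote: the sale of substantially all assets requires a majority of the entire Board of Managers (20). A majority of 20 is 11, so 11 affirmative votes are needed; 11 voted in favor. Satisfied.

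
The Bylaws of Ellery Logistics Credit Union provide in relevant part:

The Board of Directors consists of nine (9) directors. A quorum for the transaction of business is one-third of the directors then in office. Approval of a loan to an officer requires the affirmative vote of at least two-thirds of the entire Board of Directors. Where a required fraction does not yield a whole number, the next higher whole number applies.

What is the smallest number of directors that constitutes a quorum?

1/3 of 9 = 3.

3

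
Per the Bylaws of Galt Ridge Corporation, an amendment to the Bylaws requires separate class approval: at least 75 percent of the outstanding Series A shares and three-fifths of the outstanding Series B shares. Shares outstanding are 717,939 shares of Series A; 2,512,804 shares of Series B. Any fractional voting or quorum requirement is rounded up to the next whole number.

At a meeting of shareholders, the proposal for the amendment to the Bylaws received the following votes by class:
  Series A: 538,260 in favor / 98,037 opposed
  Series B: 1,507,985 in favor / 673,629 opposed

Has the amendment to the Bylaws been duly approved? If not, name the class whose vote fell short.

Series A: 3/4 of 717939 = 538454.25, rounded up to 538455; 538,455 required, 538,260 in favor — not approved.
Series B: 3/5 of 2512804 = 1507682.40, rounded up to 1507683; 1,507,683 required, 1,507,985 in favor — approved.

Not approved — the Series A shares did not give the required vote.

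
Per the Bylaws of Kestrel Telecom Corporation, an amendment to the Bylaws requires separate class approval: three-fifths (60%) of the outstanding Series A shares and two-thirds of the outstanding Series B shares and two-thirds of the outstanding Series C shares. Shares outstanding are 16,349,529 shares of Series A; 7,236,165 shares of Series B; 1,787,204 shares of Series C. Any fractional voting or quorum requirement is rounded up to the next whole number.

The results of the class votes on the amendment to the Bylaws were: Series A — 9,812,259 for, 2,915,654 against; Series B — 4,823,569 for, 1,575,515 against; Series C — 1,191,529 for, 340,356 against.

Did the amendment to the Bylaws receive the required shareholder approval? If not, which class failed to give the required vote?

Series A: 3/5 of 16349529 = 9809717.40, rounded up to 9809718; 9,809,718 required, 9,812,259 in favor — approved.
Series B: 2/3 of 7236165 = 4824110; 4,824,110 required, 4,823,569 in favor — not approved.
Series C: 2/3 of 1787204 = 1191469.33, rounded up to 1191470; 1,191,470 required, 1,191,529 in favor — approved.

Not approved — the Series B shares did not give the required vote.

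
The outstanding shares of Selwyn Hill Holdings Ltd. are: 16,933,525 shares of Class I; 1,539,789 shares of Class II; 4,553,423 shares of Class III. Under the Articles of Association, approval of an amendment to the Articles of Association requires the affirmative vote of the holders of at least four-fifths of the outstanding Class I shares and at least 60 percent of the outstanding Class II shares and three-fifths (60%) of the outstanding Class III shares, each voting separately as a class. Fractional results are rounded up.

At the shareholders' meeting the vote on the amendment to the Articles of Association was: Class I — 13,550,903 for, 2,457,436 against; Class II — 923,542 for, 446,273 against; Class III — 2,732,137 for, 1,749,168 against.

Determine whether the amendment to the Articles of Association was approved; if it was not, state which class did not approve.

Class I: 4/5 of 16933525 = 13546820; 13,546,820 required, 13,550,903 in favor — approved.
Class II: 3/5 of 1539789 = 923873.40, rounded up to 923874; 923,874 required, 923,542 in favor — not approved.
Class III: 3/5 of 4553423 = 2732053.80, rounded up to 2732054; 2,732,054 required, 2,732,137 in favor — approved.

Not approved — the Class II shares did not give the required vote.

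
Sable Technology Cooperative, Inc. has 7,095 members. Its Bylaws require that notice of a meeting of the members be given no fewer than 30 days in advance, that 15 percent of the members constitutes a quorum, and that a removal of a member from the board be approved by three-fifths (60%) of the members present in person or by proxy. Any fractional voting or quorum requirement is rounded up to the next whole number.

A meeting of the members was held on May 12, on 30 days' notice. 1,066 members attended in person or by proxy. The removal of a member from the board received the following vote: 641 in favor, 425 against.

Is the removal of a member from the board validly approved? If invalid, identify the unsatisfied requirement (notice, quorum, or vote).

Valid — all requirements satisfied.

Notice: 30 days given; 30 required. Satisfied.
Quorum: 15% of 7,095 = 1,064.25, rounded up to 1,065; 1,066 present. Satisfied.
Vote: requires three-fifths of those present (1,066); 3/5 of 1066 = 639.60, rounded up to 640, so 640 needed; 641 in favor. Satisfied.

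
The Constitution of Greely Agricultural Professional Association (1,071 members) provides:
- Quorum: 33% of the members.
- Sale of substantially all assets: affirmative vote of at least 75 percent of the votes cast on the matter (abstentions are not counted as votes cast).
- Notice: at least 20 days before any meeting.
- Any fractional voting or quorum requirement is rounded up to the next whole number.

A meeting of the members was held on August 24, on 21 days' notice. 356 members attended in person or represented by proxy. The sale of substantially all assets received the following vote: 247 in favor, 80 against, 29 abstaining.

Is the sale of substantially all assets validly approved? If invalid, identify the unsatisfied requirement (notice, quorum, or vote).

Notice: 21 days given; 20 required. Satisfied.
Quorum: 33% of 1,071 = 353.43, rounded up to 354; 356 present. Satisfied.
Vote: requires three-fourths of the votes cast (356 − 29 abstaining = 327); 3/4 of 327 = 245.25, rounded up to 246, so 246 needed; 247 in favor. Satisfied.

Valid — all requirements satisfied.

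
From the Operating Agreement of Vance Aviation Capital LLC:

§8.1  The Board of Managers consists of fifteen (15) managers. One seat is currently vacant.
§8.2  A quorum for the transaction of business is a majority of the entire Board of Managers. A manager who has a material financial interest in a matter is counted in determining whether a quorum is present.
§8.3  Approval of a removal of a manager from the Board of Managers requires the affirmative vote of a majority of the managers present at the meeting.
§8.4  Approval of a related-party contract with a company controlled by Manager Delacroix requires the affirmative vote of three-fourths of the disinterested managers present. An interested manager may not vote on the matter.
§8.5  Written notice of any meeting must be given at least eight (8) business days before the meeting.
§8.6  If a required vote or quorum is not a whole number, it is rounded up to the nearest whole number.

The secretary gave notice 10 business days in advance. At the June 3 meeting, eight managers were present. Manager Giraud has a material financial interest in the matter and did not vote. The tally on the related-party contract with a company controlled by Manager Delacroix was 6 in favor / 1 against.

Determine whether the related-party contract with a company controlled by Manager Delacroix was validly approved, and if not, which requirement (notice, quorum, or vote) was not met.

Notice: 10 business days given; 8 required (10 ≥ 8). Satisfied.
Quorum: 8 present (interested managers count toward quorum); quorum is 8. Satisfied.
Vote: the related-party contract with a company controlled by Manager Delacroix requires three-fourths of the disinterested managers present (8 − 1 = 7). 3/4 of 7 = 5.25, rounded up to 6, so 6 affirmative votes are needed; 6 voted in favor. Satisfied.

Valid — all requirements satisfied.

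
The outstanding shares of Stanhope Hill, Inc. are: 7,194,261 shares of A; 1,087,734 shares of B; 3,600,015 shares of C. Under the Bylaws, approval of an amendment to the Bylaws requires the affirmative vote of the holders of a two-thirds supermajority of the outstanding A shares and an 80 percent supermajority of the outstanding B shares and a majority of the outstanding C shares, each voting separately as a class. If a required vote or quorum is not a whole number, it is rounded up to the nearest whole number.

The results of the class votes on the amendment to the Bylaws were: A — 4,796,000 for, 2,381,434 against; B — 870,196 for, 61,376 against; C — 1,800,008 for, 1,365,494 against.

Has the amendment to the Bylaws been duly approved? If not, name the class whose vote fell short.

Not approved — the A shares did not give the required vote.

A: 2/3 of 7194261 = 4796174; 4,796,174 required, 4,796,000 in favor — not approved.
B: 4/5 of 1087734 = 870187.20, rounded up to 870188; 870,188 required, 870,196 in favor — approved.
C: a majority of 3600015 is 1800008; 1,800,008 required, 1,800,008 in favor — approved.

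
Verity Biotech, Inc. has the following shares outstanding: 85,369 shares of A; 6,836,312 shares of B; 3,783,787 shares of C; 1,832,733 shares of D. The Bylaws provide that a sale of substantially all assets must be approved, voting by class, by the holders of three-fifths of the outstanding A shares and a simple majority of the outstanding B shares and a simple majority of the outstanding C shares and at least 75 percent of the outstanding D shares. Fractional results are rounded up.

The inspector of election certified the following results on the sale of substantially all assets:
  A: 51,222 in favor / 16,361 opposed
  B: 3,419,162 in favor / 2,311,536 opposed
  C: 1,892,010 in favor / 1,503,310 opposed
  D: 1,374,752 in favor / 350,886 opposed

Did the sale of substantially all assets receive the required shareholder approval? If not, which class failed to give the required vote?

A: 3/5 of 85369 = 51221.40, rounded up to 51222; 51,222 required, 51,222 in favor — approved.
B: a majority of 6836312 is 3418157; 3,418,157 required, 3,419,162 in favor — approved.
C: a majority of 3783787 is 1891894; 1,891,894 required, 1,892,010 in favor — approved.
D: 3/4 of 1832733 = 1374549.75, rounded up to 1374550; 1,374,550 required, 1,374,752 in favor — approved.

Approved — every class gave the required vote.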